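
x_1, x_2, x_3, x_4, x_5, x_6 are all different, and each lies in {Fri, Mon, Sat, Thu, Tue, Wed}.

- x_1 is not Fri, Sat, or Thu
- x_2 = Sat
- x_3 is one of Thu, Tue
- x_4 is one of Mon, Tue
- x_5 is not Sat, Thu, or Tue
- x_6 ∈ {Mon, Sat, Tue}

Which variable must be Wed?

x_2's domain is down to {Sat}, so x_2 = Sat. Strike Sat from x_6.
The 5 still-open variables draw from only 5 values {Fri, Mon, Thu, Tue, Wed}, so each is used; only x_5 can be Fri, hence x_5 = Fri.
The 4 still-open variables draw from only 4 values {Mon, Thu, Tue, Wed}, so each is used; only x_3 can be Thu, hence x_3 = Thu.
The 3 still-open variables draw from only 3 values {Mon, Tue, Wed}, so each is used; only x_1 can be Wed, hence x_1 = Wed.

x_1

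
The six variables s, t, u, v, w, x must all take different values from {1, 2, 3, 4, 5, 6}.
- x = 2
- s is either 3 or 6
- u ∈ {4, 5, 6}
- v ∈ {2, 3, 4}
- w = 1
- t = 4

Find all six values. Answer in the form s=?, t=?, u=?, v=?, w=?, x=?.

t's domain is down to {4}, so t = 4. So u, v can't be 4.
That leaves w = 1.
That leaves x = 2. Remove 2 from v.
v must be 3 (only option left). Strike 3 from s.
That leaves s = 6. Strike 6 from u.
u has just one choice, so u = 5.

s=6, t=4, u=5, v=3, w=1, x=2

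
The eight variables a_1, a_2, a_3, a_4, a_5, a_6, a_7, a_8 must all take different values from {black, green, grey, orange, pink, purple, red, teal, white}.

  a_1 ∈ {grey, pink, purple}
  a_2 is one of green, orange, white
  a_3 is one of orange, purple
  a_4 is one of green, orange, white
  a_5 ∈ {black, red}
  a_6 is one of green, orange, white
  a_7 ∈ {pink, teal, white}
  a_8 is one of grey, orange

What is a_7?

teal

a_2, a_4, a_6 between them cover only {green, orange, white} — a naked triple. Remove those values from a_3, a_7, a_8.
That leaves a_3 = purple. Strike purple from a_1.
a_8 has just one choice, so a_8 = grey. Strike grey from a_1.
a_1's domain is down to {pink}, so a_1 = pink. Eliminate pink elsewhere: a_7.
So a_7 = teal.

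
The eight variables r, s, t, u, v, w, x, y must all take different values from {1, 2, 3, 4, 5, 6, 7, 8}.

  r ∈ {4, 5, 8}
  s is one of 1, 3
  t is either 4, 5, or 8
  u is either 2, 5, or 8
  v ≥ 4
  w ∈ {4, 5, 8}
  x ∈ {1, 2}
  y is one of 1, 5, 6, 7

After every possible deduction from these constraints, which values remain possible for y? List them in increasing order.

6, 7

Among the 8 variables, 3 fits only s (and all 8 values in {1, 2, 3, 4, 5, 6, 7, 8} must be used), so s = 3.
The 3 variables r, t, w are confined to {4, 5, 8}, which locks those values in; drop them from u, v, y.
That leaves u = 2. So x can't be 2.
x has just one choice, so x = 1. Strike 1 from y.
No further eliminations apply; y can still be any of 6, 7.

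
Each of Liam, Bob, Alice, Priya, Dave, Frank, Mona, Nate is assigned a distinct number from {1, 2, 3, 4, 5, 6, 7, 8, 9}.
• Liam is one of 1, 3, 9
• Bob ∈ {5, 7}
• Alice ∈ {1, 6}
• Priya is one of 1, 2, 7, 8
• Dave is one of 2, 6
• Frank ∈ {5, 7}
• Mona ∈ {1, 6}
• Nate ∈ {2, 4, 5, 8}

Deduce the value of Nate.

Bob and Frank between them cover only {5, 7} — a naked pair. Remove those values from Priya, Nate.
The 2 variables Alice and Mona are confined to {1, 6}, which locks those values in; drop them from Liam, Priya, Dave.
Dave's domain is down to {2}, so Dave = 2. Remove 2 from Priya, Nate.
Priya's domain is down to {8}, so Priya = 8. So Nate can't be 8.
So Nate = 4.

4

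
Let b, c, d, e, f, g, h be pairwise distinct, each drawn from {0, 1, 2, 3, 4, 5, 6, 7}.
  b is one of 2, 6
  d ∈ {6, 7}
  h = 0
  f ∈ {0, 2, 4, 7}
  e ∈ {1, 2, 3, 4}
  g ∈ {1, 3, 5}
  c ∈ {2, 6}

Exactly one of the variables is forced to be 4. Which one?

h must be 0 (only option left). Strike 0 from f.
b and c share exactly the 2 values {2, 6}; by pigeonhole those values go to them, so strike 2, 6 from d, e, f.
d must be 7 (only option left). So f can't be 7.
So 4 goes to f.

f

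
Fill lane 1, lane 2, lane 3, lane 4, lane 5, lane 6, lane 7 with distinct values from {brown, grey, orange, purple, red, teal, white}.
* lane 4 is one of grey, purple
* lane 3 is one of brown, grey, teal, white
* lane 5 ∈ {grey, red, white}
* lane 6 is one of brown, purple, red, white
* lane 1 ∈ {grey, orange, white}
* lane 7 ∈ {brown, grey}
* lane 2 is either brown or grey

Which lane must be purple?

Among the 7 variables, orange fits only lane 1 (and all 7 values in {brown, grey, orange, purple, red, teal, white} must be used), so lane 1 = orange.
The 6 still-open variables together cover exactly {brown, grey, purple, red, teal, white} — 6 values for 6 variables — and teal appears only in lane 3's list, so lane 3 = teal.
lane 2 and lane 7 between them cover only {brown, grey} — a naked pair. Remove those values from lane 4, lane 5, lane 6.
So purple goes to lane 4.

lane 4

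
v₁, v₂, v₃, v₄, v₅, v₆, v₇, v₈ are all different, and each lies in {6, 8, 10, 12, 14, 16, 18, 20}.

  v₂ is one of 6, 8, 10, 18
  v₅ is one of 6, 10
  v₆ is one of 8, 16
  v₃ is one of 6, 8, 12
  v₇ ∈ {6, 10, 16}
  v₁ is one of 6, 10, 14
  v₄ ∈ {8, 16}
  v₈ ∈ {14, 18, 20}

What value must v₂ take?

The 8 variables draw from only 8 values {6, 8, 10, 12, 14, 16, 18, 20}, so each is used; only v₃ can be 12, hence v₃ = 12.
The 7 still-open variables draw from only 7 values {6, 8, 10, 14, 16, 18, 20}, so each is used; only v₈ can be 20, hence v₈ = 20.
Among the 6 still-open variables, 14 fits only v₁ (and all 6 values in {6, 8, 10, 14, 16, 18} must be used), so v₁ = 14.
Among the 5 still-open variables, 18 fits only v₂ (and all 5 values in {6, 8, 10, 16, 18} must be used), so v₂ = 18.

18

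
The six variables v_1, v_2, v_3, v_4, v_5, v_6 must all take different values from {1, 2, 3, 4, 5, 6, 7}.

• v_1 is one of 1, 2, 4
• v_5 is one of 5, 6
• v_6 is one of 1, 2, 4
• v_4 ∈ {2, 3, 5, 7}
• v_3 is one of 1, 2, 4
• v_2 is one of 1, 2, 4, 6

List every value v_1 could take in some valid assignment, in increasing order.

The 3 variables v_1, v_3, v_6 are confined to {1, 2, 4}, which locks those values in; drop them from v_2, v_4.
That leaves v_2 = 6. Strike 6 from v_5.
That leaves v_5 = 5. Remove 5 from v_4.
No further eliminations apply; v_1 can still be any of 1, 2, 4.

1, 2, 4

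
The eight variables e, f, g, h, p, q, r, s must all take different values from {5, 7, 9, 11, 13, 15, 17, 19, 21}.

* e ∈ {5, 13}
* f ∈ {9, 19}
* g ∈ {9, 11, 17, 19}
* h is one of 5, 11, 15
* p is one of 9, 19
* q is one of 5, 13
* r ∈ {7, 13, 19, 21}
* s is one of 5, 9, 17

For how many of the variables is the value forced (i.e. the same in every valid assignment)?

The 2 variables e and q are confined to {5, 13}, which locks those values in; drop them from h, r, s.
The 2 variables f and p are confined to {9, 19}, which locks those values in; drop them from g, r, s.
That leaves s = 17. Remove 17 from g.
That leaves g = 11. Remove 11 from h.
That leaves h = 15.
Determined: g=11, h=15, s=17. The other variables each still have more than one consistent value. That makes 3.

3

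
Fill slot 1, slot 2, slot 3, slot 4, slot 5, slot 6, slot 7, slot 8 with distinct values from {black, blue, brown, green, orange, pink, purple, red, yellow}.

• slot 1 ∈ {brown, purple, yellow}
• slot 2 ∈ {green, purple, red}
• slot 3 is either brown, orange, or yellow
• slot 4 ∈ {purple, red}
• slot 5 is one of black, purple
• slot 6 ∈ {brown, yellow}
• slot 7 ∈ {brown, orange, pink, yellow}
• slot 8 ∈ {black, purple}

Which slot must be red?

slot 4

The 8 variables together cover exactly {black, brown, green, orange, pink, purple, red, yellow} — 8 values for 8 variables — and green appears only in slot 2's list, so slot 2 = green.
The 7 still-open variables draw from only 7 values {black, brown, orange, pink, purple, red, yellow}, so each is used; only slot 7 can be pink, hence slot 7 = pink.
The 6 still-open variables draw from only 6 values {black, brown, orange, purple, red, yellow}, so each is used; only slot 3 can be orange, hence slot 3 = orange.
Among the 5 still-open variables, red fits only slot 4 (and all 5 values in {black, brown, purple, red, yellow} must be used), so slot 4 = red.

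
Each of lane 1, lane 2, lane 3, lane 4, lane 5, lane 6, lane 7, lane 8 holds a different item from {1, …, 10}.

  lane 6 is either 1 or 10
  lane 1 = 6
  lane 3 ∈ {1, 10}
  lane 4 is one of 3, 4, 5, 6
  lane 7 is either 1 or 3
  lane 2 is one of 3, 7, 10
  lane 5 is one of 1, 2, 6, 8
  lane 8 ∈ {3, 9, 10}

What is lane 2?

lane 1 must be 6 (only option left). Remove 6 from lane 4, lane 5.
lane 3 and lane 6 share exactly the 2 values {1, 10}; by pigeonhole those values go to them, so strike 1, 10 from lane 2, lane 5, lane 7, lane 8.
lane 7 must be 3 (only option left). Remove 3 from lane 2, lane 4, lane 8.
So lane 2 = 7.

7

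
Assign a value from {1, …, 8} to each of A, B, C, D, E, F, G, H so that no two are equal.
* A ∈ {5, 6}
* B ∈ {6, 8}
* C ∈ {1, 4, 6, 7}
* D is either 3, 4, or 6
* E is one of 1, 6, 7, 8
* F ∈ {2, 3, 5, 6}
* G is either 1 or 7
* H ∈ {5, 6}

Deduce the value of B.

The 8 variables together cover exactly {1, 2, 3, 4, 5, 6, 7, 8} — 8 values for 8 variables — and 2 appears only in F's list, so F = 2.
Among the 7 still-open variables, 3 fits only D (and all 7 values in {1, 3, 4, 5, 6, 7, 8} must be used), so D = 3.
The 6 still-open variables together cover exactly {1, 4, 5, 6, 7, 8} — 6 values for 6 variables — and 4 appears only in C's list, so C = 4.
A and H share exactly the 2 values {5, 6}; by pigeonhole those values go to them, so strike 5, 6 from B, E.
So B = 8.

8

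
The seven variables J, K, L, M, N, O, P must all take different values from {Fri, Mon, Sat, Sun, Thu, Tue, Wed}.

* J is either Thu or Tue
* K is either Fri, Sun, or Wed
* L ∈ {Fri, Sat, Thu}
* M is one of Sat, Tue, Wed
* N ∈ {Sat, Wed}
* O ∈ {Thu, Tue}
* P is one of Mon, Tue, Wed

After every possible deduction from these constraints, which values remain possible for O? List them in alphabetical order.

Among the 7 variables, Mon fits only P (and all 7 values in {Fri, Mon, Sat, Sun, Thu, Tue, Wed} must be used), so P = Mon.
The 6 still-open variables together cover exactly {Fri, Sat, Sun, Thu, Tue, Wed} — 6 values for 6 variables — and Sun appears only in K's list, so K = Sun.
Among the 5 still-open variables, Fri fits only L (and all 5 values in {Fri, Sat, Thu, Tue, Wed} must be used), so L = Fri.
J and O share exactly the 2 values {Thu, Tue}; by pigeonhole those values go to them, so strike Thu, Tue from M.
No further eliminations apply; O can still be any of Thu, Tue.

Thu, Tue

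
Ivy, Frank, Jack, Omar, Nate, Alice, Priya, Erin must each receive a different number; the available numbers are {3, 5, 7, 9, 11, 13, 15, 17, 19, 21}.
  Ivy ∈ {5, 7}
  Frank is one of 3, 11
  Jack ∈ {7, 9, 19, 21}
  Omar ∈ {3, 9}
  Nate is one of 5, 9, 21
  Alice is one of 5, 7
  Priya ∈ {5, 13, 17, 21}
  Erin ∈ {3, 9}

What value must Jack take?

Ivy and Alice share exactly the 2 values {5, 7}; by pigeonhole those values go to them, so strike 5, 7 from Jack, Nate, Priya.
Omar and Erin between them cover only {3, 9} — a naked pair. Remove those values from Frank, Jack, Nate.
Frank has just one choice, so Frank = 11.
Nate's domain is down to {21}, so Nate = 21. Eliminate 21 elsewhere: Jack, Priya.
So Jack = 19.

19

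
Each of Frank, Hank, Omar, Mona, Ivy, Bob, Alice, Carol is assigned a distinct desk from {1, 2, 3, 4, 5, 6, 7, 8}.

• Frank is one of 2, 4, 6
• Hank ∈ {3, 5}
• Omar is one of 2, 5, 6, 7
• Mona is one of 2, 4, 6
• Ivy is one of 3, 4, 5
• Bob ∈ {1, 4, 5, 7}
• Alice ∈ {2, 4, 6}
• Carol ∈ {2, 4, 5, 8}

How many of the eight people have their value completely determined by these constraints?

3

Among the 8 variables, 1 fits only Bob (and all 8 values in {1, 2, 3, 4, 5, 6, 7, 8} must be used), so Bob = 1.
Among the 7 still-open variables, 7 fits only Omar (and all 7 values in {2, 3, 4, 5, 6, 7, 8} must be used), so Omar = 7.
Among the 6 still-open variables, 8 fits only Carol (and all 6 values in {2, 3, 4, 5, 6, 8} must be used), so Carol = 8.
The 3 variables Frank, Mona, Alice are confined to {2, 4, 6}, which locks those values in; drop them from Ivy.
Determined: Omar=7, Bob=1, Carol=8. The other people each still have more than one consistent value. That makes 3.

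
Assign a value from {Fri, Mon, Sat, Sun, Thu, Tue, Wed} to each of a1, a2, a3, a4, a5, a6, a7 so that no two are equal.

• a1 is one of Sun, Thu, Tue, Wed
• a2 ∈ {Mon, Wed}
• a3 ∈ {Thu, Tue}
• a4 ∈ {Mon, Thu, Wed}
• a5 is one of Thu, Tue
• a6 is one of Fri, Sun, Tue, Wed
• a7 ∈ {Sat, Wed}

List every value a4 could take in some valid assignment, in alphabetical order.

Mon, Wed

The 7 variables draw from only 7 values {Fri, Mon, Sat, Sun, Thu, Tue, Wed}, so each is used; only a6 can be Fri, hence a6 = Fri.
The 6 still-open variables together cover exactly {Mon, Sat, Sun, Thu, Tue, Wed} — 6 values for 6 variables — and Sat appears only in a7's list, so a7 = Sat.
The 5 still-open variables draw from only 5 values {Mon, Sun, Thu, Tue, Wed}, so each is used; only a1 can be Sun, hence a1 = Sun.
a3 and a5 between them cover only {Thu, Tue} — a naked pair. Remove those values from a4.
No further eliminations apply; a4 can still be any of Mon, Wed.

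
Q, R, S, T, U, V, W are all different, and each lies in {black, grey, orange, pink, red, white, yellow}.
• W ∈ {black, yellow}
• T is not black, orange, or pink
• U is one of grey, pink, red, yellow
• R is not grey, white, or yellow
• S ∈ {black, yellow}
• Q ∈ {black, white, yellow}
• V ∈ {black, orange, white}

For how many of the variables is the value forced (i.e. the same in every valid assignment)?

2

S and W between them cover only {black, yellow} — a naked pair. Remove those values from Q, R, T, U, V.
Q must be white (only option left). Strike white from T, V.
That leaves V = orange. Remove orange from R.
Determined: Q=white, V=orange. The other variables each still have more than one consistent value. That makes 2.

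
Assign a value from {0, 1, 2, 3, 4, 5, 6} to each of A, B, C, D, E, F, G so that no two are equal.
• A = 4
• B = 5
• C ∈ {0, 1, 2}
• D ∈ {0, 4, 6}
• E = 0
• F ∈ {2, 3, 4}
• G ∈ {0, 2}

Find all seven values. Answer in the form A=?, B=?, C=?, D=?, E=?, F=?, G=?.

A=4, B=5, C=1, D=6, E=0, F=3, G=2

A must be 4 (only option left). Remove 4 from D, F.
B must be 5 (only option left).
E has just one choice, so E = 0. Strike 0 from C, D, G.
G's domain is down to {2}, so G = 2. Strike 2 from C, F.
C must be 1 (only option left).
D must be 6 (only option left).
F has just one choice, so F = 3.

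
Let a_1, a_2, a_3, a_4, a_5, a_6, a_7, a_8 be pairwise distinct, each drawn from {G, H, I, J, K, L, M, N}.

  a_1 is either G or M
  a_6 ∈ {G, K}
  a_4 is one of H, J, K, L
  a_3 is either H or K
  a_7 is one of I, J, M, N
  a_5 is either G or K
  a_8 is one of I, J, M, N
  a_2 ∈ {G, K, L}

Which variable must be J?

a_4

The 2 variables a_5 and a_6 are confined to {G, K}, which locks those values in; drop them from a_1, a_2, a_3, a_4.
a_1 must be M (only option left). Eliminate M elsewhere: a_7, a_8.
a_2 must be L (only option left). Remove L from a_4.
a_3's domain is down to {H}, so a_3 = H. So a_4 can't be H.
So J goes to a_4.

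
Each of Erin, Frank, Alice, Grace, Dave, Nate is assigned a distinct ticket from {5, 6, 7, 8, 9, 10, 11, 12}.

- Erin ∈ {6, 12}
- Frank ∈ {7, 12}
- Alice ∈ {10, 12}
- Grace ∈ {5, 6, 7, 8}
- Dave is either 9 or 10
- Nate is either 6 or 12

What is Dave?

Erin and Nate share exactly the 2 values {6, 12}; by pigeonhole those values go to them, so strike 6, 12 from Frank, Alice, Grace.
Frank has just one choice, so Frank = 7. So Grace can't be 7.
That leaves Alice = 10. So Dave can't be 10.
So Dave = 9.

9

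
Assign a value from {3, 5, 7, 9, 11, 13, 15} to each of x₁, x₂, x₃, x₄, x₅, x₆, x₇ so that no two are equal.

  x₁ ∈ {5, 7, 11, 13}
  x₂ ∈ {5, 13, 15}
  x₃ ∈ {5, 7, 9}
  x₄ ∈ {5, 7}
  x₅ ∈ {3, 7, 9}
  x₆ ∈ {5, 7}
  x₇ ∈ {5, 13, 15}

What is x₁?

11

The 7 variables together cover exactly {3, 5, 7, 9, 11, 13, 15} — 7 values for 7 variables — and 3 appears only in x₅'s list, so x₅ = 3.
Among the 6 still-open variables, 9 fits only x₃ (and all 6 values in {5, 7, 9, 11, 13, 15} must be used), so x₃ = 9.
The 5 still-open variables together cover exactly {5, 7, 11, 13, 15} — 5 values for 5 variables — and 11 appears only in x₁'s list, so x₁ = 11.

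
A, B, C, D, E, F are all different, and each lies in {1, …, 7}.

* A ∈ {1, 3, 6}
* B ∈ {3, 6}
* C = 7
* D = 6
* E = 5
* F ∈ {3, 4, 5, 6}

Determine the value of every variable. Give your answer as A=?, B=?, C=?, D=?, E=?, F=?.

C must be 7 (only option left).
D has just one choice, so D = 6. Eliminate 6 elsewhere: A, B, F.
That leaves E = 5. Strike 5 from F.
That leaves B = 3. Eliminate 3 elsewhere: A, F.
F has just one choice, so F = 4.
A has just one choice, so A = 1.

A=1, B=3, C=7, D=6, E=5, F=4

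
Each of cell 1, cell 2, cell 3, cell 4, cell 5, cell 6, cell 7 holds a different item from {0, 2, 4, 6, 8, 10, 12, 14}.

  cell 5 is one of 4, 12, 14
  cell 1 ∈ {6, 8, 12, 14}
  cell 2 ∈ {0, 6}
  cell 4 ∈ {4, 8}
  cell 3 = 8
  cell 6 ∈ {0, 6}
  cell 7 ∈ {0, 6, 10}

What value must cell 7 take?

cell 3's domain is down to {8}, so cell 3 = 8. Remove 8 from cell 1, cell 4.
cell 4 must be 4 (only option left). Eliminate 4 elsewhere: cell 5.
The 5 still-open variables together cover exactly {0, 6, 10, 12, 14} — 5 values for 5 variables — and 10 appears only in cell 7's list, so cell 7 = 10.

10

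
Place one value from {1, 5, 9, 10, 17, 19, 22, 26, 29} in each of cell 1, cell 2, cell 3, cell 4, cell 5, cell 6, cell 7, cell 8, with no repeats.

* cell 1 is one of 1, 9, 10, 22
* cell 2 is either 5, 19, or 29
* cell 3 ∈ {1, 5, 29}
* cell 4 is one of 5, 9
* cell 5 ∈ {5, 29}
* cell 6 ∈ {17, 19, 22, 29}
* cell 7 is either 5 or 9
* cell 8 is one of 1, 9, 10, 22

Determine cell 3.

1

The 8 variables draw from only 8 values {1, 5, 9, 10, 17, 19, 22, 29}, so each is used; only cell 6 can be 17, hence cell 6 = 17.
Among the 7 still-open variables, 19 fits only cell 2 (and all 7 values in {1, 5, 9, 10, 19, 22, 29} must be used), so cell 2 = 19.
cell 4 and cell 7 between them cover only {5, 9} — a naked pair. Remove those values from cell 1, cell 3, cell 5, cell 8.
cell 5 must be 29 (only option left). Strike 29 from cell 3.
So cell 3 = 1.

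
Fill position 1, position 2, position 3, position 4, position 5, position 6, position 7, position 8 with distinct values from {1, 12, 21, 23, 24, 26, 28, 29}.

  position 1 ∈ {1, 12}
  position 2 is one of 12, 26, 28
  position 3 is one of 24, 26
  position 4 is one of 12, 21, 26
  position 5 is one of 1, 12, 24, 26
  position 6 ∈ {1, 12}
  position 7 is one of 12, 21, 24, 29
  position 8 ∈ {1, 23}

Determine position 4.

21

The 8 variables draw from only 8 values {1, 12, 21, 23, 24, 26, 28, 29}, so each is used; only position 8 can be 23, hence position 8 = 23.
The 7 still-open variables together cover exactly {1, 12, 21, 24, 26, 28, 29} — 7 values for 7 variables — and 28 appears only in position 2's list, so position 2 = 28.
The 6 still-open variables draw from only 6 values {1, 12, 21, 24, 26, 29}, so each is used; only position 7 can be 29, hence position 7 = 29.
Among the 5 still-open variables, 21 fits only position 4 (and all 5 values in {1, 12, 21, 24, 26} must be used), so position 4 = 21.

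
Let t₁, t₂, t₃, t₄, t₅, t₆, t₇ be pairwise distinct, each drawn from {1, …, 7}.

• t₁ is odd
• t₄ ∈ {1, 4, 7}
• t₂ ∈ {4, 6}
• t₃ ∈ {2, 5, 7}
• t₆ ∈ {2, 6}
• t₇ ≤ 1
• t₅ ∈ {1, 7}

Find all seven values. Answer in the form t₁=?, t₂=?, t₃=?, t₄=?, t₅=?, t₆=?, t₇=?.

t₁=3, t₂=6, t₃=5, t₄=4, t₅=7, t₆=2, t₇=1

t₇ has just one choice, so t₇ = 1. Strike 1 from t₁, t₄, t₅.
t₅'s domain is down to {7}, so t₅ = 7. Strike 7 from t₁, t₃, t₄.
That leaves t₄ = 4. Remove 4 from t₂.
That leaves t₂ = 6. So t₆ can't be 6.
That leaves t₆ = 2. Remove 2 from t₃.
t₃ must be 5 (only option left). Eliminate 5 elsewhere: t₁.
t₁ must be 3 (only option left).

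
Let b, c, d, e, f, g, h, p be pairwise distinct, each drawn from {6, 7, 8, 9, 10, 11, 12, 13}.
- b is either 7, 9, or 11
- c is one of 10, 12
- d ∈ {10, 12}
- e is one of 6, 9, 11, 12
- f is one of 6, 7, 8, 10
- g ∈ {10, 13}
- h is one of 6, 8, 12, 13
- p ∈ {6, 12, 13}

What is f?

c and d share exactly the 2 values {10, 12}; by pigeonhole those values go to them, so strike 10, 12 from e, f, g, h, p.
That leaves g = 13. Remove 13 from h, p.
p's domain is down to {6}, so p = 6. Strike 6 from e, f, h.
h's domain is down to {8}, so h = 8. Strike 8 from f.
So f = 7.

7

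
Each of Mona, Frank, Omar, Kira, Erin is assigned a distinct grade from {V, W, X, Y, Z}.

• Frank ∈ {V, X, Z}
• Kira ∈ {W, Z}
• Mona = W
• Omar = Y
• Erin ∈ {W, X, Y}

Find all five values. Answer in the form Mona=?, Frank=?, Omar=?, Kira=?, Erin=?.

Mona=W, Frank=V, Omar=Y, Kira=Z, Erin=X

Mona's domain is down to {W}, so Mona = W. Eliminate W elsewhere: Kira, Erin.
Omar must be Y (only option left). Strike Y from Erin.
That leaves Kira = Z. Eliminate Z elsewhere: Frank.
That leaves Erin = X. Strike X from Frank.
Frank has just one choice, so Frank = V.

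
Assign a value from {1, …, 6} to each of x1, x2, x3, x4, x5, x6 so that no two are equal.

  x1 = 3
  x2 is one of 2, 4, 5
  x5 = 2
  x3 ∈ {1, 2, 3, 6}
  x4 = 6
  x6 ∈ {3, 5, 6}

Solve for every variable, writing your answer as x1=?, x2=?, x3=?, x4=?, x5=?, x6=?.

x1=3, x2=4, x3=1, x4=6, x5=2, x6=5

x1 must be 3 (only option left). Strike 3 from x3, x6.
x4's domain is down to {6}, so x4 = 6. Eliminate 6 elsewhere: x3, x6.
x5 must be 2 (only option left). Remove 2 from x2, x3.
x6's domain is down to {5}, so x6 = 5. Eliminate 5 elsewhere: x2.
That leaves x2 = 4.
x3 has just one choice, so x3 = 1.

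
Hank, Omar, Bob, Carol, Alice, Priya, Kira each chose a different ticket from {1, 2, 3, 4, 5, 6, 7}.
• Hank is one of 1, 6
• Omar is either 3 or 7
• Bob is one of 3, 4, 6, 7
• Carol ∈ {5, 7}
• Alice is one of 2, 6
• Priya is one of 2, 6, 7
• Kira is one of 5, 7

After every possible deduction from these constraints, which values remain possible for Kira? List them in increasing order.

The 7 variables draw from only 7 values {1, 2, 3, 4, 5, 6, 7}, so each is used; only Hank can be 1, hence Hank = 1.
Among the 6 still-open variables, 4 fits only Bob (and all 6 values in {2, 3, 4, 5, 6, 7} must be used), so Bob = 4.
The 5 still-open variables draw from only 5 values {2, 3, 5, 6, 7}, so each is used; only Omar can be 3, hence Omar = 3.
Carol and Kira between them cover only {5, 7} — a naked pair. Remove those values from Priya.
No further eliminations apply; Kira can still be any of 5, 7.

5, 7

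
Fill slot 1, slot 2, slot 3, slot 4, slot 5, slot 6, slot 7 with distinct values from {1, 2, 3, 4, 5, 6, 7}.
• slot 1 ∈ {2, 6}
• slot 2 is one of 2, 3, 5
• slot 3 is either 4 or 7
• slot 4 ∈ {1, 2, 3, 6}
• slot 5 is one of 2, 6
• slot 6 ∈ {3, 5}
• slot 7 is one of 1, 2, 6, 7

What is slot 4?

1

The 7 variables draw from only 7 values {1, 2, 3, 4, 5, 6, 7}, so each is used; only slot 3 can be 4, hence slot 3 = 4.
The 6 still-open variables draw from only 6 values {1, 2, 3, 5, 6, 7}, so each is used; only slot 7 can be 7, hence slot 7 = 7.
The 5 still-open variables together cover exactly {1, 2, 3, 5, 6} — 5 values for 5 variables — and 1 appears only in slot 4's list, so slot 4 = 1.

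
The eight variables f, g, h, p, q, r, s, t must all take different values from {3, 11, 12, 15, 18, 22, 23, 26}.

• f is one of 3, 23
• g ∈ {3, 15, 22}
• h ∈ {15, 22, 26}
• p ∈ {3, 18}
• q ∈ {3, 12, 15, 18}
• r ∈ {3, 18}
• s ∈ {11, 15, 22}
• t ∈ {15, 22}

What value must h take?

26

Among the 8 variables, 11 fits only s (and all 8 values in {3, 11, 12, 15, 18, 22, 23, 26} must be used), so s = 11.
The 7 still-open variables draw from only 7 values {3, 12, 15, 18, 22, 23, 26}, so each is used; only q can be 12, hence q = 12.
Among the 6 still-open variables, 23 fits only f (and all 6 values in {3, 15, 18, 22, 23, 26} must be used), so f = 23.
The 5 still-open variables together cover exactly {3, 15, 18, 22, 26} — 5 values for 5 variables — and 26 appears only in h's list, so h = 26.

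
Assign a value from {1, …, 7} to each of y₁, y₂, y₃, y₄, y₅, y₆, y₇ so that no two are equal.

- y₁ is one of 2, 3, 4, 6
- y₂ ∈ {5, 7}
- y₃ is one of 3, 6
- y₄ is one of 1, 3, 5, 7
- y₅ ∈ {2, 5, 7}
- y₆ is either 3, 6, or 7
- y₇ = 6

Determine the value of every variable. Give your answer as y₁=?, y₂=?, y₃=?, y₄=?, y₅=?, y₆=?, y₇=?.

y₇'s domain is down to {6}, so y₇ = 6. Strike 6 from y₁, y₃, y₆.
y₃ has just one choice, so y₃ = 3. So y₁, y₄, y₆ can't be 3.
That leaves y₆ = 7. Remove 7 from y₂, y₄, y₅.
y₂'s domain is down to {5}, so y₂ = 5. So y₄, y₅ can't be 5.
That leaves y₄ = 1.
y₅'s domain is down to {2}, so y₅ = 2. So y₁ can't be 2.
That leaves y₁ = 4.

y₁=4, y₂=5, y₃=3, y₄=1, y₅=2, y₆=7, y₇=6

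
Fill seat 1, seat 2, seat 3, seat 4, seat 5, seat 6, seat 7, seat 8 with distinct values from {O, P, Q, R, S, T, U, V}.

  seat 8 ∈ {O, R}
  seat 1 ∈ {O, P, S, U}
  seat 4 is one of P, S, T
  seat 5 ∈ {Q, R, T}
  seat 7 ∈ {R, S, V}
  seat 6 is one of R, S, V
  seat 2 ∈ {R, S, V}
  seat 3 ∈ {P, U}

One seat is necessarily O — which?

The 8 variables together cover exactly {O, P, Q, R, S, T, U, V} — 8 values for 8 variables — and Q appears only in seat 5's list, so seat 5 = Q.
The 7 still-open variables draw from only 7 values {O, P, R, S, T, U, V}, so each is used; only seat 4 can be T, hence seat 4 = T.
seat 2, seat 6, seat 7 share exactly the 3 values {R, S, V}; by pigeonhole those values go to them, so strike R, S, V from seat 1, seat 8.
So O goes to seat 8.

seat 8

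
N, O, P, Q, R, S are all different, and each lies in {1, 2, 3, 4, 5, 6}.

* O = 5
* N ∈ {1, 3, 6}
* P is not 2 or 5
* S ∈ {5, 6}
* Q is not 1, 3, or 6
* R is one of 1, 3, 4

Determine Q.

O's domain is down to {5}, so O = 5. Eliminate 5 elsewhere: Q, S.
S must be 6 (only option left). Eliminate 6 elsewhere: N, P.
The 4 still-open variables together cover exactly {1, 2, 3, 4} — 4 values for 4 variables — and 2 appears only in Q's list, so Q = 2.

2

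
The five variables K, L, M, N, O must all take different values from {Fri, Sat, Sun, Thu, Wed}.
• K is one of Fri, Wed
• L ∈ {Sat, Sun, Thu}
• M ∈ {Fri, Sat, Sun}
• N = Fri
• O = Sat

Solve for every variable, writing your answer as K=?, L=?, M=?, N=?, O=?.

N's domain is down to {Fri}, so N = Fri. Eliminate Fri elsewhere: K, M.
O's domain is down to {Sat}, so O = Sat. Strike Sat from L, M.
K's domain is down to {Wed}, so K = Wed.
M's domain is down to {Sun}, so M = Sun. So L can't be Sun.
L must be Thu (only option left).

K=Wed, L=Thu, M=Sun, N=Fri, O=Sat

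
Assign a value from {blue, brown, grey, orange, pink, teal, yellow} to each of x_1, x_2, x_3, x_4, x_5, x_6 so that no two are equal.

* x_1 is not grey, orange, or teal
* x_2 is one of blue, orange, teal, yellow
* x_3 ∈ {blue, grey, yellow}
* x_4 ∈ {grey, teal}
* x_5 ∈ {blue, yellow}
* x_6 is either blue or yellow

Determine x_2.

x_5 and x_6 between them cover only {blue, yellow} — a naked pair. Remove those values from x_1, x_2, x_3.
x_3 has just one choice, so x_3 = grey. Remove grey from x_4.
x_4 has just one choice, so x_4 = teal. Strike teal from x_2.
So x_2 = orange.

orange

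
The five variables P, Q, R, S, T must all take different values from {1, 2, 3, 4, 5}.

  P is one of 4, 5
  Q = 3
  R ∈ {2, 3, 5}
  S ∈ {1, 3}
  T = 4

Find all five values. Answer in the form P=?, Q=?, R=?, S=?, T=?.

Q's domain is down to {3}, so Q = 3. Eliminate 3 elsewhere: R, S.
That leaves S = 1.
T's domain is down to {4}, so T = 4. So P can't be 4.
P must be 5 (only option left). Remove 5 from R.
R has just one choice, so R = 2.

P=5, Q=3, R=2, S=1, T=4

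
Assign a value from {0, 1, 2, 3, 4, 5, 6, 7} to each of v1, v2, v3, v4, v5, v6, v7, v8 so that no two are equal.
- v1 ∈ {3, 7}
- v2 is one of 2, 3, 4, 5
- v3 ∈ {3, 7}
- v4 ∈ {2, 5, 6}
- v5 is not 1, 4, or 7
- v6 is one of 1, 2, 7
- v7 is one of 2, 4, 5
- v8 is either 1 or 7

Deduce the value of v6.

Among the 8 variables, 0 fits only v5 (and all 8 values in {0, 1, 2, 3, 4, 5, 6, 7} must be used), so v5 = 0.
Among the 7 still-open variables, 6 fits only v4 (and all 7 values in {1, 2, 3, 4, 5, 6, 7} must be used), so v4 = 6.
v1 and v3 between them cover only {3, 7} — a naked pair. Remove those values from v2, v6, v8.
v8 must be 1 (only option left). So v6 can't be 1.
So v6 = 2.

2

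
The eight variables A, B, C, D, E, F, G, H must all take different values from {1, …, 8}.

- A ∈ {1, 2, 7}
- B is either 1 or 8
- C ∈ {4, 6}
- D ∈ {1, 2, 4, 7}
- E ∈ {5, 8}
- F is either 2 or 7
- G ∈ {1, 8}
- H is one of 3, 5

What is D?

4

The 8 variables together cover exactly {1, 2, 3, 4, 5, 6, 7, 8} — 8 values for 8 variables — and 3 appears only in H's list, so H = 3.
The 7 still-open variables together cover exactly {1, 2, 4, 5, 6, 7, 8} — 7 values for 7 variables — and 5 appears only in E's list, so E = 5.
The 6 still-open variables together cover exactly {1, 2, 4, 6, 7, 8} — 6 values for 6 variables — and 6 appears only in C's list, so C = 6.
The 5 still-open variables together cover exactly {1, 2, 4, 7, 8} — 5 values for 5 variables — and 4 appears only in D's list, so D = 4.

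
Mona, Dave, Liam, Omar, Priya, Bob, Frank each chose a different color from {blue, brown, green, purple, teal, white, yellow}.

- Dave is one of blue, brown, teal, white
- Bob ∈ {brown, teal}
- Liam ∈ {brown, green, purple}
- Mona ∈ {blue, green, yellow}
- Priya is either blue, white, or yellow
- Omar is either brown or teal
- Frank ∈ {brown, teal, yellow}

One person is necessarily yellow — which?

Among the 7 variables, purple fits only Liam (and all 7 values in {blue, brown, green, purple, teal, white, yellow} must be used), so Liam = purple.
Among the 6 still-open variables, green fits only Mona (and all 6 values in {blue, brown, green, teal, white, yellow} must be used), so Mona = green.
Omar and Bob share exactly the 2 values {brown, teal}; by pigeonhole those values go to them, so strike brown, teal from Dave, Frank.
So yellow goes to Frank.

Frank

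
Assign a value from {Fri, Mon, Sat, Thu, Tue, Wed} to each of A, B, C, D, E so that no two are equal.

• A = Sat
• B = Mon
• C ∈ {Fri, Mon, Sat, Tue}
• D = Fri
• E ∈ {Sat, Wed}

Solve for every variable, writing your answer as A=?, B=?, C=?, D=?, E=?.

A must be Sat (only option left). So C, E can't be Sat.
B has just one choice, so B = Mon. So C can't be Mon.
D's domain is down to {Fri}, so D = Fri. So C can't be Fri.
E must be Wed (only option left).
C must be Tue (only option left).

A=Sat, B=Mon, C=Tue, D=Fri, E=Wed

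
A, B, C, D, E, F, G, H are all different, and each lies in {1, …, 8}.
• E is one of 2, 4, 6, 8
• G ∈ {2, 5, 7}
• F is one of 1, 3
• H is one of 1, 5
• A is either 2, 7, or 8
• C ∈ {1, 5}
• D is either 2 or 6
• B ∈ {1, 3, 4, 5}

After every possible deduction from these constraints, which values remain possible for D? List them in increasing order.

The 2 variables C and H are confined to {1, 5}, which locks those values in; drop them from B, F, G.
F must be 3 (only option left). Strike 3 from B.
That leaves B = 4. So E can't be 4.
No further eliminations apply; D can still be any of 2, 6.

2, 6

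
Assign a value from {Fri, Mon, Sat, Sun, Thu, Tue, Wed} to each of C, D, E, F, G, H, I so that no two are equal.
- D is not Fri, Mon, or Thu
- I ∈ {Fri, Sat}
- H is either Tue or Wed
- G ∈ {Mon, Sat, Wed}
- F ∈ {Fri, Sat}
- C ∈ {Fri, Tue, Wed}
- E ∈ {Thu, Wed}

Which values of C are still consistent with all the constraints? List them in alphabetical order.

The 7 variables together cover exactly {Fri, Mon, Sat, Sun, Thu, Tue, Wed} — 7 values for 7 variables — and Mon appears only in G's list, so G = Mon.
The 6 still-open variables together cover exactly {Fri, Sat, Sun, Thu, Tue, Wed} — 6 values for 6 variables — and Sun appears only in D's list, so D = Sun.
The 5 still-open variables together cover exactly {Fri, Sat, Thu, Tue, Wed} — 5 values for 5 variables — and Thu appears only in E's list, so E = Thu.
The 2 variables F and I are confined to {Fri, Sat}, which locks those values in; drop them from C.
No further eliminations apply; C can still be any of Tue, Wed.

Tue, Wed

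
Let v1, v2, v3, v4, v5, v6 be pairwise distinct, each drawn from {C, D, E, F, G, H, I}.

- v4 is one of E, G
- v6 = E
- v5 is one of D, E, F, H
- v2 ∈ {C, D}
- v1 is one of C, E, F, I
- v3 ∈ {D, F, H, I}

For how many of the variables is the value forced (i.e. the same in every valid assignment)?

v6 has just one choice, so v6 = E. Remove E from v1, v4, v5.
v4 must be G (only option left).
Determined: v4=G, v6=E. The other variables each still have more than one consistent value. That makes 2.

2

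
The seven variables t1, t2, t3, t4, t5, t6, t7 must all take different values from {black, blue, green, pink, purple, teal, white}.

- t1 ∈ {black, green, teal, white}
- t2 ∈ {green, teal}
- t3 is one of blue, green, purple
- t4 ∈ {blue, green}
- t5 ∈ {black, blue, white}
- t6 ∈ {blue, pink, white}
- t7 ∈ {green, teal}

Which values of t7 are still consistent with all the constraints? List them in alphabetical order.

green, teal

Among the 7 variables, pink fits only t6 (and all 7 values in {black, blue, green, pink, purple, teal, white} must be used), so t6 = pink.
Among the 6 still-open variables, purple fits only t3 (and all 6 values in {black, blue, green, purple, teal, white} must be used), so t3 = purple.
The 2 variables t2 and t7 are confined to {green, teal}, which locks those values in; drop them from t1, t4.
t4 has just one choice, so t4 = blue. Remove blue from t5.
No further eliminations apply; t7 can still be any of green, teal.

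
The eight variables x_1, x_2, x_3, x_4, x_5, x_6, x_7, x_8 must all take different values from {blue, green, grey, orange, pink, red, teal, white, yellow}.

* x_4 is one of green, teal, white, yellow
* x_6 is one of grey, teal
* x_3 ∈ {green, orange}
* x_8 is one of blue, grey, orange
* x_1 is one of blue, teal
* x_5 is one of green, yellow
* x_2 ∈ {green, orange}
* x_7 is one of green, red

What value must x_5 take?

The 8 variables together cover exactly {blue, green, grey, orange, red, teal, white, yellow} — 8 values for 8 variables — and red appears only in x_7's list, so x_7 = red.
Among the 7 still-open variables, white fits only x_4 (and all 7 values in {blue, green, grey, orange, teal, white, yellow} must be used), so x_4 = white.
Among the 6 still-open variables, yellow fits only x_5 (and all 6 values in {blue, green, grey, orange, teal, yellow} must be used), so x_5 = yellow.

yellow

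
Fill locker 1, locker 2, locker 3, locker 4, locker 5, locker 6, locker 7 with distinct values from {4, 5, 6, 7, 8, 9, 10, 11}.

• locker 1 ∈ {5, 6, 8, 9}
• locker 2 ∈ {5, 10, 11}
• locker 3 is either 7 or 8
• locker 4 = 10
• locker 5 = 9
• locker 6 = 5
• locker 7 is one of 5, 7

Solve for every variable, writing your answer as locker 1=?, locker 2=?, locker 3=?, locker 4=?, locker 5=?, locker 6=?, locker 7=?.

locker 1=6, locker 2=11, locker 3=8, locker 4=10, locker 5=9, locker 6=5, locker 7=7

locker 4's domain is down to {10}, so locker 4 = 10. Strike 10 from locker 2.
locker 5's domain is down to {9}, so locker 5 = 9. Eliminate 9 elsewhere: locker 1.
locker 6's domain is down to {5}, so locker 6 = 5. Strike 5 from locker 1, locker 2, locker 7.
locker 7 has just one choice, so locker 7 = 7. Strike 7 from locker 3.
locker 2 must be 11 (only option left).
locker 3 must be 8 (only option left). Remove 8 from locker 1.
locker 1 must be 6 (only option left).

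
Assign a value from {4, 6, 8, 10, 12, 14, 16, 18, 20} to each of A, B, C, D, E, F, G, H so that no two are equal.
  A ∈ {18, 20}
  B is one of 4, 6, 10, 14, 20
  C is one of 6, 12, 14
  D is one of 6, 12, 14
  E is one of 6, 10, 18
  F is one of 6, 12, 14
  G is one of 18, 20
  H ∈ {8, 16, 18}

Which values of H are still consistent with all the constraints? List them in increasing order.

A and G between them cover only {18, 20} — a naked pair. Remove those values from B, E, H.
C, D, F share exactly the 3 values {6, 12, 14}; by pigeonhole those values go to them, so strike 6, 12, 14 from B, E.
E has just one choice, so E = 10. Remove 10 from B.
B must be 4 (only option left).
No further eliminations apply; H can still be any of 8, 16.

8, 16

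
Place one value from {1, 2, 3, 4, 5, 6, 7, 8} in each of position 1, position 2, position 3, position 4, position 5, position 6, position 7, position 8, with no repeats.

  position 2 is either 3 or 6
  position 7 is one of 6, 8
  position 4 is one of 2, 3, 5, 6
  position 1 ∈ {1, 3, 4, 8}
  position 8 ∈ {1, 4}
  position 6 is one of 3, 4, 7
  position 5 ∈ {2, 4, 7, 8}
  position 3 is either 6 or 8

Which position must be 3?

position 2

Among the 8 variables, 5 fits only position 4 (and all 8 values in {1, 2, 3, 4, 5, 6, 7, 8} must be used), so position 4 = 5.
The 7 still-open variables together cover exactly {1, 2, 3, 4, 6, 7, 8} — 7 values for 7 variables — and 2 appears only in position 5's list, so position 5 = 2.
The 6 still-open variables draw from only 6 values {1, 3, 4, 6, 7, 8}, so each is used; only position 6 can be 7, hence position 6 = 7.
position 3 and position 7 between them cover only {6, 8} — a naked pair. Remove those values from position 1, position 2.
So 3 goes to position 2.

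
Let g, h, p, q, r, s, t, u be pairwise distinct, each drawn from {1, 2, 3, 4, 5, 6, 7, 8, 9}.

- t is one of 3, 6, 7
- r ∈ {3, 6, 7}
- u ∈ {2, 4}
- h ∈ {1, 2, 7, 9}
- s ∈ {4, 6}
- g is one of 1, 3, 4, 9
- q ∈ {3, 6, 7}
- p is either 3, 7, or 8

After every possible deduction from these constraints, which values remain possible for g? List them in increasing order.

The 8 variables draw from only 8 values {1, 2, 3, 4, 6, 7, 8, 9}, so each is used; only p can be 8, hence p = 8.
q, r, t share exactly the 3 values {3, 6, 7}; by pigeonhole those values go to them, so strike 3, 6, 7 from g, h, s.
s must be 4 (only option left). Remove 4 from g, u.
u's domain is down to {2}, so u = 2. Strike 2 from h.
No further eliminations apply; g can still be any of 1, 9.

1, 9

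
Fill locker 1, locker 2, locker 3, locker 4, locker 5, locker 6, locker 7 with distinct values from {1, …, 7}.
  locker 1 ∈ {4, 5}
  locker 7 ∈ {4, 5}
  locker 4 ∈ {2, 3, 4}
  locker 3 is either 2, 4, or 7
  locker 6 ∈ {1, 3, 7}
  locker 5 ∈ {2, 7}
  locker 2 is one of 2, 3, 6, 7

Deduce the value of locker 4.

The 7 variables draw from only 7 values {1, 2, 3, 4, 5, 6, 7}, so each is used; only locker 6 can be 1, hence locker 6 = 1.
The 6 still-open variables draw from only 6 values {2, 3, 4, 5, 6, 7}, so each is used; only locker 2 can be 6, hence locker 2 = 6.
The 5 still-open variables draw from only 5 values {2, 3, 4, 5, 7}, so each is used; only locker 4 can be 3, hence locker 4 = 3.

3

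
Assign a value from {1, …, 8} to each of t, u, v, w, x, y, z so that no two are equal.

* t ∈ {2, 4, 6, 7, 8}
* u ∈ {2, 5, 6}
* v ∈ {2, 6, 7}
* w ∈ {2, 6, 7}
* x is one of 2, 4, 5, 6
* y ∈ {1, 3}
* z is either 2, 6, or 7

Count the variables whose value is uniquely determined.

The 3 variables v, w, z are confined to {2, 6, 7}, which locks those values in; drop them from t, u, x.
That leaves u = 5. Remove 5 from x.
x has just one choice, so x = 4. So t can't be 4.
That leaves t = 8.
Determined: t=8, u=5, x=4. The other variables each still have more than one consistent value. That makes 3.

3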